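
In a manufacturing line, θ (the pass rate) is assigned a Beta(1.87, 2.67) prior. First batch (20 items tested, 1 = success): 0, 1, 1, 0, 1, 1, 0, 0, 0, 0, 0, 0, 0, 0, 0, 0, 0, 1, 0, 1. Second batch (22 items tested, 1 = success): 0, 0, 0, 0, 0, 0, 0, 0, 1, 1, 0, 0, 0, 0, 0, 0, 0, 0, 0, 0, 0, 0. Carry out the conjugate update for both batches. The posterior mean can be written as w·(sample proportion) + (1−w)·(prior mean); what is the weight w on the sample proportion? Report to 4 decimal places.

0.9024

The Beta prior is conjugate to a Binomial/Bernoulli likelihood; the update adds successes to α and failures to β.
Total number of items tested: n = 20 + 22 = 42.
Posterior mean = (α₀+k)/(α₀+β₀+n) = [n/(α₀+β₀+n)]·(k/n) + [(α₀+β₀)/(α₀+β₀+n)]·α₀/(α₀+β₀), so only n and the prior enter the weight.
The weight on the data is w = n/(α₀+β₀+n) = 42/(1.87+2.67+42) = 42/46.54 = 0.9024.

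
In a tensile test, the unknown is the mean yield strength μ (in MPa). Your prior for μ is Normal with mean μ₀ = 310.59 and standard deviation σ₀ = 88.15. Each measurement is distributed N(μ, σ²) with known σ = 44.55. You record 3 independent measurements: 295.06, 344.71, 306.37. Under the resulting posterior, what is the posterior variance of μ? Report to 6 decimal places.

For Normal data with known variance σ², a Normal(μ₀, σ₀²) prior on μ is conjugate. Posterior precision = 1/σ₀² + n/σ²; posterior mean is the precision-weighted average of μ₀ and x̄.
σ₀² = 88.15² = 7770.4225, σ² = 44.55² = 1984.7025; σ² + n·σ₀² = 1984.7025 + 3·7770.4225 = 25295.97.
Posterior precision = 1/σ₀² + n/σ² = 1/7770.4225 + 3/1984.7025 = (σ² + n·σ₀²)/(σ₀²σ²) = 25295.97/(7770.4225·1984.7025); posterior variance σₙ² = σ₀²σ²/(σ² + n·σ₀²) = 7770.4225·1984.7025/25295.97 = 609.661419.

609.661419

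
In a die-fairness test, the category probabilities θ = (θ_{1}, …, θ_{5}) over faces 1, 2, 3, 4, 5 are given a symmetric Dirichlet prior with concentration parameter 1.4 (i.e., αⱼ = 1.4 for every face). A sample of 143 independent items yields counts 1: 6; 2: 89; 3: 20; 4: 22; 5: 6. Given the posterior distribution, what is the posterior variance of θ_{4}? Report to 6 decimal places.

0.000872

The Dirichlet prior is conjugate to the Multinomial likelihood: each posterior αⱼ = prior αⱼ + observed count nⱼ.
Posterior concentration: (7.4, 90.4, 21.4, 23.4, 7.4), total = 150.0.
Var[θ_j] = α_j(Σα−α_j)/((Σα)²(Σα+1)) = 23.4·126.6/(150.0²·151.0) = 0.000872.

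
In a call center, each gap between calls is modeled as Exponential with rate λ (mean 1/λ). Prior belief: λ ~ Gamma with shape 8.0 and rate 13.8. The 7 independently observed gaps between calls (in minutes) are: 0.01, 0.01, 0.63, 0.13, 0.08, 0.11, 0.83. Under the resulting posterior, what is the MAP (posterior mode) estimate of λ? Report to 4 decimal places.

With a Gamma(shape α, rate β) prior on the exponential rate λ, the posterior after n observations with total T = Σxᵢ is Gamma(α+n, β+T).
Sum of observations T = 1.80 minutes; n = 7.
Posterior: Gamma(8.0+7, 13.8+1.80) = Gamma(15.0, 15.60).
Mode = (α−1)/β = 0.8974.

0.8974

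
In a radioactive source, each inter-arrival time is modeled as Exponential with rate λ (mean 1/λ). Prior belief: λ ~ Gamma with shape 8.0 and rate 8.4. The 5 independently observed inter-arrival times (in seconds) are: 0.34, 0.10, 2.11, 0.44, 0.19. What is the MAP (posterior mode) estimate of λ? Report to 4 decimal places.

1.0363

With a Gamma(shape α, rate β) prior on the exponential rate λ, the posterior after n observations with total T = Σxᵢ is Gamma(α+n, β+T).
Sum of observations T = 3.18 seconds; n = 5.
Posterior: Gamma(8.0+5, 8.4+3.18) = Gamma(13.0, 11.58).
Mode = (α−1)/β = 1.0363.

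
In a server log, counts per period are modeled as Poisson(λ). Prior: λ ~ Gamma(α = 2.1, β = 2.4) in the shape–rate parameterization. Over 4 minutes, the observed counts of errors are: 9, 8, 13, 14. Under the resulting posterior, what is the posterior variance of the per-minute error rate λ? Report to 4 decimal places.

1.1255

With a Gamma(shape α, rate β) prior, the Poisson likelihood is conjugate: the posterior is Gamma(α + ΣXᵢ, β + n).
Sum of counts S = 44 over n = 4 minutes.
Posterior: Gamma(α+S, β+n) = Gamma(2.1+44, 2.4+4) = Gamma(46.1, 6.4).
Var = α/β² = 46.1/6.4² = 1.1255.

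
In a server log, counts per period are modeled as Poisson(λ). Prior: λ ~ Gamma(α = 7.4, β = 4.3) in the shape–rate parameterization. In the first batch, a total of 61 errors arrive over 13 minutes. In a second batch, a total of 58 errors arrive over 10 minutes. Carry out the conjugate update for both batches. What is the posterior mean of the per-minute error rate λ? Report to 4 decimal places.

4.6300

With a Gamma(shape α, rate β) prior, the Poisson likelihood is conjugate: the posterior is Gamma(α + ΣXᵢ, β + n).
After batch 1: Gamma(α+S, β+n) = Gamma(7.4+61, 4.3+13) = Gamma(68.4, 17.3).
After batch 2: Gamma(α+S, β+n) = Gamma(68.4+58, 17.3+10) = Gamma(126.4, 27.3).
Posterior mean = α/β = 126.4/27.3 = 4.6300.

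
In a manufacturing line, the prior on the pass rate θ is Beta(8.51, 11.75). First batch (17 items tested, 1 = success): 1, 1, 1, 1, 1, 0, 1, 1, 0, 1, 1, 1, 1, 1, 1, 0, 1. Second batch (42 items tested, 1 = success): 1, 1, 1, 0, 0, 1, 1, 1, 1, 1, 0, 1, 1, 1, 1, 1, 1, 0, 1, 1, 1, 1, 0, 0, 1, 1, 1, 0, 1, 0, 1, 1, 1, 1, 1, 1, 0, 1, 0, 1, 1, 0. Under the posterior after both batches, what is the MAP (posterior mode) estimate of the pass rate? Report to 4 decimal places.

0.6797

The Beta prior is conjugate to a Binomial/Bernoulli likelihood; the update adds successes to α and failures to β.
After batch 1: Beta(8.51+14, 11.75+3) = Beta(22.51, 14.75).
After batch 2: Beta(22.51+31, 14.75+11) = Beta(53.51, 25.75).
Mode of Beta(a,b) for a,b>1 is (a−1)/(a+b−2) = 52.51/77.26 = 0.6797.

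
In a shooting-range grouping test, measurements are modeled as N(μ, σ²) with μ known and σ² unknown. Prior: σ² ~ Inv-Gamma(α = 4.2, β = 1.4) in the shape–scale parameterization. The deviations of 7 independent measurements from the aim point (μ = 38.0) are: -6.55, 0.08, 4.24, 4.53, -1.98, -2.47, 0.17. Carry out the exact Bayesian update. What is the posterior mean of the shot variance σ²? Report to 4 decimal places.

With known mean μ and an Inverse-Gamma(α, β) prior on σ², the Normal likelihood is conjugate: posterior is Inv-Gamma(α + n/2, β + Σ(xᵢ−μ)²/2).
Σ(xᵢ−μ)² = (-6.55)² + (0.08)² + (4.24)² + (4.53)² + (-1.98)² + (-2.47)² + (0.17)² = 91.4576.
Posterior: Inv-Gamma(4.2 + 7/2, 1.4 + 91.4576/2) = Inv-Gamma(7.70, 47.12880).
E[σ²|data] = β/(α−1) = 47.12880/6.70 = 7.0341.

7.0341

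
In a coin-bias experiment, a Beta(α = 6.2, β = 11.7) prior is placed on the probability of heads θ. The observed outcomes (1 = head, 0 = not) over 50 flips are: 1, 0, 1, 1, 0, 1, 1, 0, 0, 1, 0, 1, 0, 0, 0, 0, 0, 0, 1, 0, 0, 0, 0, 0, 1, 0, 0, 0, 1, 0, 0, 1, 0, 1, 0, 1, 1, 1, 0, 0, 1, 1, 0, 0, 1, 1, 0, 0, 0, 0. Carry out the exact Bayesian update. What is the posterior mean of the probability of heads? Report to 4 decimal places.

0.3711

The Beta prior is conjugate to a Binomial/Bernoulli likelihood; the update adds successes to α and failures to β.
Posterior: Beta(α+k, β+n−k) = Beta(6.2+19, 11.7+31) = Beta(25.2, 42.7).
Posterior mean = α/(α+β) = 25.2/67.9 = 0.3711.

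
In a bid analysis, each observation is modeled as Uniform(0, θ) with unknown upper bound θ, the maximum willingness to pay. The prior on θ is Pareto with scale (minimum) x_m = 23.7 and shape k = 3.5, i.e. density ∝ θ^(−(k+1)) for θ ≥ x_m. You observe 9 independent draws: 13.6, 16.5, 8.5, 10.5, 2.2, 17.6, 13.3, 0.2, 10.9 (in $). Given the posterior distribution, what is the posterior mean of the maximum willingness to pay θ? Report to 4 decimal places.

A Pareto(scale x_m, shape k) prior on the upper bound θ of Uniform(0, θ) is conjugate: posterior is Pareto(max(x_m, max xᵢ), k + n).
Sample maximum = 17.6; prior scale x_m = 23.7 → posterior scale = max = 23.7.
Posterior shape = 3.5 + 9 = 12.5.
E[θ|data] = k·x_m/(k−1) = 12.5·23.7/11.5 = 25.7609.

25.7609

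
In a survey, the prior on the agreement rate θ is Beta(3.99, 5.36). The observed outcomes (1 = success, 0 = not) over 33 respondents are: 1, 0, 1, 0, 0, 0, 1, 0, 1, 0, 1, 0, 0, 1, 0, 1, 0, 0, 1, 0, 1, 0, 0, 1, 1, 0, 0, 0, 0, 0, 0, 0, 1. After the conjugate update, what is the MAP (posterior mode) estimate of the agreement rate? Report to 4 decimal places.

0.3715

The Beta prior is conjugate to a Binomial/Bernoulli likelihood; the update adds successes to α and failures to β.
Posterior: Beta(α+k, β+n−k) = Beta(3.99+12, 5.36+21) = Beta(15.99, 26.36).
Mode of Beta(a,b) for a,b>1 is (a−1)/(a+b−2) = 14.99/40.35 = 0.3715.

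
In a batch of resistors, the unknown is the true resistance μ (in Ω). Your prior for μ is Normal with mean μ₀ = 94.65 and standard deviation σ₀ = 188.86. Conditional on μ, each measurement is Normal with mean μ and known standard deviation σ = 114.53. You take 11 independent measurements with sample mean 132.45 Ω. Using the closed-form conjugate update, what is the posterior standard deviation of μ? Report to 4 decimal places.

For Normal data with known variance σ², a Normal(μ₀, σ₀²) prior on μ is conjugate. Posterior precision = 1/σ₀² + n/σ²; posterior mean is the precision-weighted average of μ₀ and x̄.
σ₀² = 188.86² = 35668.0996, σ² = 114.53² = 13117.1209; σ² + n·σ₀² = 13117.1209 + 11·35668.0996 = 405466.2165.
Posterior precision = 1/σ₀² + n/σ² = 1/35668.0996 + 11/13117.1209 = (σ² + n·σ₀²)/(σ₀²σ²) = 405466.2165/(35668.0996·13117.1209); posterior variance σₙ² = σ₀²σ²/(σ² + n·σ₀²) = 35668.0996·13117.1209/405466.2165 = 1153.888427.
Posterior SD = √σₙ² = √(35668.0996·13117.1209/405466.2165) = 33.9689.

33.9689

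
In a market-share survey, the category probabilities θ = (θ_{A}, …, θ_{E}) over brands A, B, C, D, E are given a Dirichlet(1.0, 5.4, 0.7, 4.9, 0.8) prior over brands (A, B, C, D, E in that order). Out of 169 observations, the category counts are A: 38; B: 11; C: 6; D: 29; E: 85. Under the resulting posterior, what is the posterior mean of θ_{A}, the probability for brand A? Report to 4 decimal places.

0.2145

The Dirichlet prior is conjugate to the Multinomial likelihood: each posterior αⱼ = prior αⱼ + observed count nⱼ.
Posterior concentration: (39.0, 16.4, 6.7, 33.9, 85.8), total = 181.8.
E[θ_{A}|data] = α_{A}/Σα = 39.0/181.8 = 0.2145.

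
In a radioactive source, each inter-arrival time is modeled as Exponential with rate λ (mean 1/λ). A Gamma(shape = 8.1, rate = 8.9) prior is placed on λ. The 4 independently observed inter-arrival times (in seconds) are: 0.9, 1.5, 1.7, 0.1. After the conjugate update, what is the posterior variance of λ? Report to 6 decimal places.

0.070509

With a Gamma(shape α, rate β) prior on the exponential rate λ, the posterior after n observations with total T = Σxᵢ is Gamma(α+n, β+T).
Sum of observations T = 4.2 seconds; n = 4.
Posterior: Gamma(8.1+4, 8.9+4.2) = Gamma(12.1, 13.1).
Var = α/β² = 0.070509.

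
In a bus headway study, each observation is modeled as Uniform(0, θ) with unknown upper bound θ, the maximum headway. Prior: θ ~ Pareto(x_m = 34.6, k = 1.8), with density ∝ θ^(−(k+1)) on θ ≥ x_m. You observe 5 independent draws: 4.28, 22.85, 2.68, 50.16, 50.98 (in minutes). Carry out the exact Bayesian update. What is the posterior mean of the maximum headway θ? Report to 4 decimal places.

59.7697

A Pareto(scale x_m, shape k) prior on the upper bound θ of Uniform(0, θ) is conjugate: posterior is Pareto(max(x_m, max xᵢ), k + n).
Sample maximum = 50.98; prior scale x_m = 34.6 → posterior scale = max = 50.98.
Posterior shape = 1.8 + 5 = 6.8.
E[θ|data] = k·x_m/(k−1) = 6.8·50.98/5.8 = 59.7697.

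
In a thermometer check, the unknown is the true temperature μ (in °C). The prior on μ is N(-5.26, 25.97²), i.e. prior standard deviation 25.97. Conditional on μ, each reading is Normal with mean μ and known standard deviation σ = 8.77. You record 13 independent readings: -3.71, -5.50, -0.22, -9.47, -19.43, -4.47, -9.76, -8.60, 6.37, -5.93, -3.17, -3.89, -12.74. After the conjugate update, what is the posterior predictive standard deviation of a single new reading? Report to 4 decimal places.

9.0982

For Normal data with known variance σ², a Normal(μ₀, σ₀²) prior on μ is conjugate. Posterior precision = 1/σ₀² + n/σ²; posterior mean is the precision-weighted average of μ₀ and x̄.
σ₀² = 25.97² = 674.4409, σ² = 8.77² = 76.9129; σ² + n·σ₀² = 76.9129 + 13·674.4409 = 8844.6446.
Posterior precision = 1/σ₀² + n/σ² = 1/674.4409 + 13/76.9129 = (σ² + n·σ₀²)/(σ₀²σ²) = 8844.6446/(674.4409·76.9129); posterior variance σₙ² = σ₀²σ²/(σ² + n·σ₀²) = 674.4409·76.9129/8844.6446 = 5.864928.
Predictive variance for one new observation = σₙ² + σ² = 674.4409·76.9129/8844.6446 + 76.9129 = σ²·(σ₀² + 8844.6446)/8844.6446 = 76.9129·9519.0855/8844.6446 = 82.777828; SD = √(76.9129·9519.0855/8844.6446) = 9.0982.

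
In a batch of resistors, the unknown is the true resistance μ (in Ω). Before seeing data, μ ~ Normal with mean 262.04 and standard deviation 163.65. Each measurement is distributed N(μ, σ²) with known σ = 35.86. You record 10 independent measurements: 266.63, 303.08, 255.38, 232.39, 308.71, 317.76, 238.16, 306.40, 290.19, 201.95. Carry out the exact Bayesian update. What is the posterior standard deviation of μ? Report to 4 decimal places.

For Normal data with known variance σ², a Normal(μ₀, σ₀²) prior on μ is conjugate. Posterior precision = 1/σ₀² + n/σ²; posterior mean is the precision-weighted average of μ₀ and x̄.
σ₀² = 163.65² = 26781.3225, σ² = 35.86² = 1285.9396; σ² + n·σ₀² = 1285.9396 + 10·26781.3225 = 269099.1646.
Posterior precision = 1/σ₀² + n/σ² = 1/26781.3225 + 10/1285.9396 = (σ² + n·σ₀²)/(σ₀²σ²) = 269099.1646/(26781.3225·1285.9396); posterior variance σₙ² = σ₀²σ²/(σ² + n·σ₀²) = 26781.3225·1285.9396/269099.1646 = 127.979450.
Posterior SD = √σₙ² = √(26781.3225·1285.9396/269099.1646) = 11.3128.

11.3128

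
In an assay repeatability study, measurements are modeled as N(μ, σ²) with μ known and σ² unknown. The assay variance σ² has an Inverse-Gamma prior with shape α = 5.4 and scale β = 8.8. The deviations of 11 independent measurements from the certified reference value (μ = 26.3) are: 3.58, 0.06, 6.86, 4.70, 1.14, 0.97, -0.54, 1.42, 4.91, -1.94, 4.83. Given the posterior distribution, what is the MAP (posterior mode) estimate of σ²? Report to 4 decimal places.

6.5260

With known mean μ and an Inverse-Gamma(α, β) prior on σ², the Normal likelihood is conjugate: posterior is Inv-Gamma(α + n/2, β + Σ(xᵢ−μ)²/2).
Σ(xᵢ−μ)² = (3.58)² + (0.06)² + (6.86)² + (4.70)² + (1.14)² + (0.97)² + (-0.54)² + (1.42)² + (4.91)² + (-1.94)² + (4.83)² = 137.7187.
Posterior: Inv-Gamma(5.4 + 11/2, 8.8 + 137.7187/2) = Inv-Gamma(10.90, 77.65935).
Mode = β/(α+1) = 77.65935/11.90 = 6.5260.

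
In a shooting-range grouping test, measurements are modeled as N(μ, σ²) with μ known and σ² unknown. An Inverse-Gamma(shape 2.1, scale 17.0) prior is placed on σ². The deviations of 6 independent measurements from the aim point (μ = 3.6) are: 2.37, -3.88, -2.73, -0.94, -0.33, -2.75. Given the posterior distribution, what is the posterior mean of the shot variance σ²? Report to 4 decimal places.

8.6194

With known mean μ and an Inverse-Gamma(α, β) prior on σ², the Normal likelihood is conjugate: posterior is Inv-Gamma(α + n/2, β + Σ(xᵢ−μ)²/2).
Σ(xᵢ−μ)² = (2.37)² + (-3.88)² + (-2.73)² + (-0.94)² + (-0.33)² + (-2.75)² = 36.6792.
Posterior: Inv-Gamma(2.1 + 6/2, 17.0 + 36.6792/2) = Inv-Gamma(5.10, 35.33960).
E[σ²|data] = β/(α−1) = 35.33960/4.10 = 8.6194.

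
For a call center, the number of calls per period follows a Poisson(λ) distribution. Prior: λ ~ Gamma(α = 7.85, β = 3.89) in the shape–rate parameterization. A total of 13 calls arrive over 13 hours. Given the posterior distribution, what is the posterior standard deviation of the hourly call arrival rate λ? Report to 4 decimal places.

With a Gamma(shape α, rate β) prior, the Poisson likelihood is conjugate: the posterior is Gamma(α + ΣXᵢ, β + n).
Posterior: Gamma(α+S, β+n) = Gamma(7.85+13, 3.89+13) = Gamma(20.85, 16.89).
SD = √α/β = √20.85/16.89 = 0.2703.

0.2703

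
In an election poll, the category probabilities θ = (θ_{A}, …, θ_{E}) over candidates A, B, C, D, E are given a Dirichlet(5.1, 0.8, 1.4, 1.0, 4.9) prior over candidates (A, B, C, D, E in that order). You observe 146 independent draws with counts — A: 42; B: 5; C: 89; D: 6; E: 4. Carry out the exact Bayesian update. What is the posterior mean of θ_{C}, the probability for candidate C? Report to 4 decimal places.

0.5678

The Dirichlet prior is conjugate to the Multinomial likelihood: each posterior αⱼ = prior αⱼ + observed count nⱼ.
Posterior concentration: (47.1, 5.8, 90.4, 7.0, 8.9), total = 159.2.
E[θ_{C}|data] = α_{C}/Σα = 90.4/159.2 = 0.5678.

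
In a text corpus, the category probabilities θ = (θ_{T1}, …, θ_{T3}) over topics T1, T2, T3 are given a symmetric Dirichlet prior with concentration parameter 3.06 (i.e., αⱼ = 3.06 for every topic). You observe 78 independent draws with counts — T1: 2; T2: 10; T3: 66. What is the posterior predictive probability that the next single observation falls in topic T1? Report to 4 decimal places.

0.0580

The Dirichlet prior is conjugate to the Multinomial likelihood: each posterior αⱼ = prior αⱼ + observed count nⱼ.
Posterior concentration: (5.06, 13.06, 69.06), total = 87.18.
P(next = T1 | data) = α_{T1}/Σα = 0.0580.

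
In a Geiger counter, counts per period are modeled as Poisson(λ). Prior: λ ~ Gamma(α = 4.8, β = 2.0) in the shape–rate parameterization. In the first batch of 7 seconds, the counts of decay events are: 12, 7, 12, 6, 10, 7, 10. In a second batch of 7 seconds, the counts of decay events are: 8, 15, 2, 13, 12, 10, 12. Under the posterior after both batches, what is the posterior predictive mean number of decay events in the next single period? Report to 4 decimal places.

8.8000

With a Gamma(shape α, rate β) prior, the Poisson likelihood is conjugate: the posterior is Gamma(α + ΣXᵢ, β + n).
Batch 1: sum of counts S = 64 over n = 7 seconds.
After batch 1: Gamma(α+S, β+n) = Gamma(4.8+64, 2.0+7) = Gamma(68.8, 9.0).
Batch 2: sum of counts S = 72 over n = 7 seconds.
After batch 2: Gamma(α+S, β+n) = Gamma(68.8+72, 9.0+7) = Gamma(140.8, 16.0).
The predictive distribution for one future period is NegBinom with mean α/β = 8.8000.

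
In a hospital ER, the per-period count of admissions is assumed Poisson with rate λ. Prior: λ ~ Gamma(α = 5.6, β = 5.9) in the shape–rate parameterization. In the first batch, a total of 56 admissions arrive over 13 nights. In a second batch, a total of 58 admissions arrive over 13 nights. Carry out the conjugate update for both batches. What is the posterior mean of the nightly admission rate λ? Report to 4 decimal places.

3.7492

With a Gamma(shape α, rate β) prior, the Poisson likelihood is conjugate: the posterior is Gamma(α + ΣXᵢ, β + n).
After batch 1: Gamma(α+S, β+n) = Gamma(5.6+56, 5.9+13) = Gamma(61.6, 18.9).
After batch 2: Gamma(α+S, β+n) = Gamma(61.6+58, 18.9+13) = Gamma(119.6, 31.9).
Posterior mean = α/β = 119.6/31.9 = 3.7492.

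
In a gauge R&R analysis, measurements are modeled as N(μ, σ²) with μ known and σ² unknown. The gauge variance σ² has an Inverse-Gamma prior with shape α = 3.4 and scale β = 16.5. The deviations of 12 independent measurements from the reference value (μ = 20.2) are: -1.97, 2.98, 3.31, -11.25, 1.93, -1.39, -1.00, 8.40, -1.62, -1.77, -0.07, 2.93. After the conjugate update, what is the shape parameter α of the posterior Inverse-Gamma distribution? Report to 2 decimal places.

9.40

With known mean μ and an Inverse-Gamma(α, β) prior on σ², the Normal likelihood is conjugate: posterior is Inv-Gamma(α + n/2, β + Σ(xᵢ−μ)²/2).
Σ(xᵢ−μ)² = (-1.97)² + (2.98)² + (3.31)² + (-11.25)² + (1.93)² + (-1.39)² + (-1.00)² + (8.40)² + (-1.62)² + (-1.77)² + (-0.07)² + (2.93)² = 241.8440.
Posterior: Inv-Gamma(3.4 + 12/2, 16.5 + 241.8440/2) = Inv-Gamma(9.40, 137.42200).
Posterior α = 9.40.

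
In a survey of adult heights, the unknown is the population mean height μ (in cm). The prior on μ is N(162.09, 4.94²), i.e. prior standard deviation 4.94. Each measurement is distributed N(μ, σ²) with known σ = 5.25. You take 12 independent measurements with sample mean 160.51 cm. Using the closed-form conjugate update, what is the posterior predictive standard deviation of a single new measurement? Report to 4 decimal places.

For Normal data with known variance σ², a Normal(μ₀, σ₀²) prior on μ is conjugate. Posterior precision = 1/σ₀² + n/σ²; posterior mean is the precision-weighted average of μ₀ and x̄.
σ₀² = 4.94² = 24.4036, σ² = 5.25² = 27.5625; σ² + n·σ₀² = 27.5625 + 12·24.4036 = 320.4057.
Posterior precision = 1/σ₀² + n/σ² = 1/24.4036 + 12/27.5625 = (σ² + n·σ₀²)/(σ₀²σ²) = 320.4057/(24.4036·27.5625); posterior variance σₙ² = σ₀²σ²/(σ² + n·σ₀²) = 24.4036·27.5625/320.4057 = 2.099289.
Predictive variance for one new observation = σₙ² + σ² = 24.4036·27.5625/320.4057 + 27.5625 = σ²·(σ₀² + 320.4057)/320.4057 = 27.5625·344.8093/320.4057 = 29.661789; SD = √(27.5625·344.8093/320.4057) = 5.4463.

5.4463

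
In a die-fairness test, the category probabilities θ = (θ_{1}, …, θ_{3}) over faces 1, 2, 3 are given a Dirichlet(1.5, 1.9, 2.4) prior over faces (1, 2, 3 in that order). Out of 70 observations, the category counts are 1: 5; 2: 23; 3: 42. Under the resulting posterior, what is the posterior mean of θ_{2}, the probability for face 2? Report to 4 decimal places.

0.3285

The Dirichlet prior is conjugate to the Multinomial likelihood: each posterior αⱼ = prior αⱼ + observed count nⱼ.
Posterior concentration: (6.5, 24.9, 44.4), total = 75.8.
E[θ_{2}|data] = α_{2}/Σα = 24.9/75.8 = 0.3285.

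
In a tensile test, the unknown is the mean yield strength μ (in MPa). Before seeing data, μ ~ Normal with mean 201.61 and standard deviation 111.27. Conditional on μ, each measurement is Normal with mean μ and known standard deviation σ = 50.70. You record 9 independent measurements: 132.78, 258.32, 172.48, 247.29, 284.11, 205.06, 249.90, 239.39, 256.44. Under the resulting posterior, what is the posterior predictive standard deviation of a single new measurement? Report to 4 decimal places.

53.3822

For Normal data with known variance σ², a Normal(μ₀, σ₀²) prior on μ is conjugate. Posterior precision = 1/σ₀² + n/σ²; posterior mean is the precision-weighted average of μ₀ and x̄.
σ₀² = 111.27² = 12381.0129, σ² = 50.70² = 2570.49; σ² + n·σ₀² = 2570.49 + 9·12381.0129 = 113999.6061.
Posterior precision = 1/σ₀² + n/σ² = 1/12381.0129 + 9/2570.49 = (σ² + n·σ₀²)/(σ₀²σ²) = 113999.6061/(12381.0129·2570.49); posterior variance σₙ² = σ₀²σ²/(σ² + n·σ₀²) = 12381.0129·2570.49/113999.6061 = 279.169998.
Predictive variance for one new observation = σₙ² + σ² = 12381.0129·2570.49/113999.6061 + 2570.49 = σ²·(σ₀² + 113999.6061)/113999.6061 = 2570.49·126380.619/113999.6061 = 2849.659998; SD = √(2570.49·126380.619/113999.6061) = 53.3822.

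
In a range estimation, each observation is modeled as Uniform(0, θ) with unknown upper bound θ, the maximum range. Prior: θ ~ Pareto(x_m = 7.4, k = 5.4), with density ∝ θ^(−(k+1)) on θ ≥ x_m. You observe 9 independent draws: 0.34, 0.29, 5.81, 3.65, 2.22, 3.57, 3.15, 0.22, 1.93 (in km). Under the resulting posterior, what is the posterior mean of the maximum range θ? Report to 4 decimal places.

A Pareto(scale x_m, shape k) prior on the upper bound θ of Uniform(0, θ) is conjugate: posterior is Pareto(max(x_m, max xᵢ), k + n).
Sample maximum = 5.81; prior scale x_m = 7.4 → posterior scale = max = 7.40.
Posterior shape = 5.4 + 9 = 14.4.
E[θ|data] = k·x_m/(k−1) = 14.4·7.40/13.4 = 7.9522.

7.9522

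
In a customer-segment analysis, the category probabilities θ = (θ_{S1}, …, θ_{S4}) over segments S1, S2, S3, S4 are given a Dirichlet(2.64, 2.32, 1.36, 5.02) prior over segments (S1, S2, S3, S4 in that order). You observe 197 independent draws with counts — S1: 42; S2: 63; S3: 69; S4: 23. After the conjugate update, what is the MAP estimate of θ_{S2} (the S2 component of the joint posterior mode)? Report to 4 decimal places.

The Dirichlet prior is conjugate to the Multinomial likelihood: each posterior αⱼ = prior αⱼ + observed count nⱼ.
Posterior concentration: (44.64, 65.32, 70.36, 28.02), total = 208.34.
Joint mode component: (α_{S2}−1)/(Σα−K) = 64.32/204.34 = 0.3148.

0.3148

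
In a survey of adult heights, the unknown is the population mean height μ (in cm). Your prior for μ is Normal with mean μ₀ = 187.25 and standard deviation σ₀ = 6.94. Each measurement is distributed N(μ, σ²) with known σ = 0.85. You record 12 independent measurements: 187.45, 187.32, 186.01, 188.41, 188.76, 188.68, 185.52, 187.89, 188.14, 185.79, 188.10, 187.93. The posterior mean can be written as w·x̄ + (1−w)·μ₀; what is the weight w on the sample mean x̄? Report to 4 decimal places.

0.9988

For Normal data with known variance σ², a Normal(μ₀, σ₀²) prior on μ is conjugate. Posterior precision = 1/σ₀² + n/σ²; posterior mean is the precision-weighted average of μ₀ and x̄.
σ₀² = 6.94² = 48.1636, σ² = 0.85² = 0.7225. Prior precision 1/σ₀² = 1/48.1636; data precision n/σ² = 12/0.7225.
w = (n/σ²)/(1/σ₀² + n/σ²) = n·σ₀²/(σ² + n·σ₀²) = 12·48.1636/(0.7225 + 12·48.1636) = 577.9632/578.6857 = 0.9988.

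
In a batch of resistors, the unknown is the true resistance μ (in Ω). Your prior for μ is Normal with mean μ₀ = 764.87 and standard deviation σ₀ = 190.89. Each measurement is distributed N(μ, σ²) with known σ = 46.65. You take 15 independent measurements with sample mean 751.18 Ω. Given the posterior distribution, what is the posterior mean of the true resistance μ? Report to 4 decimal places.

751.2343

For Normal data with known variance σ², a Normal(μ₀, σ₀²) prior on μ is conjugate. Posterior precision = 1/σ₀² + n/σ²; posterior mean is the precision-weighted average of μ₀ and x̄.
n·x̄ = 15·751.18 = 11267.7.
σ₀² = 190.89² = 36438.9921, σ² = 46.65² = 2176.2225; σ² + n·σ₀² = 2176.2225 + 15·36438.9921 = 548761.104.
Posterior mean = (μ₀/σ₀² + n·x̄/σ²)/(1/σ₀² + n/σ²) = (σ²·μ₀ + σ₀²·n·x̄)/(σ² + n·σ₀²) = (2176.2225·764.87 + 36438.9921·11267.7)/548761.104 = 412248158.588745/548761.104 = 751.2343.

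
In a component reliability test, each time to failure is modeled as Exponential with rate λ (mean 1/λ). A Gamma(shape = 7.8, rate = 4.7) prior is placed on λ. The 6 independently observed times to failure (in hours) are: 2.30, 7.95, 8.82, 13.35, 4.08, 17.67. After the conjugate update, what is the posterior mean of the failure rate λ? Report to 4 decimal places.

With a Gamma(shape α, rate β) prior on the exponential rate λ, the posterior after n observations with total T = Σxᵢ is Gamma(α+n, β+T).
Sum of observations T = 54.17 hours; n = 6.
Posterior: Gamma(7.8+6, 4.7+54.17) = Gamma(13.8, 58.87).
Posterior mean of λ = α/β = 13.8/58.87 = 0.2344.

0.2344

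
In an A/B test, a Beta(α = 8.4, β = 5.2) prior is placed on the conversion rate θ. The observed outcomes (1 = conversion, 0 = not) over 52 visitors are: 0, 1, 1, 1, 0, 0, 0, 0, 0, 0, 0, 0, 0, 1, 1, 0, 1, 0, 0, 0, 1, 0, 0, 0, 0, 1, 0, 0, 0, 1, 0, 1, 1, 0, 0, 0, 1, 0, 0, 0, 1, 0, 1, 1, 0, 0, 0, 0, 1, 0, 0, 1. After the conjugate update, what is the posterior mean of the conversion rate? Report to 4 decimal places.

0.3872

The Beta prior is conjugate to a Binomial/Bernoulli likelihood; the update adds successes to α and failures to β.
Posterior: Beta(α+k, β+n−k) = Beta(8.4+17, 5.2+35) = Beta(25.4, 40.2).
Posterior mean = α/(α+β) = 25.4/65.6 = 0.3872.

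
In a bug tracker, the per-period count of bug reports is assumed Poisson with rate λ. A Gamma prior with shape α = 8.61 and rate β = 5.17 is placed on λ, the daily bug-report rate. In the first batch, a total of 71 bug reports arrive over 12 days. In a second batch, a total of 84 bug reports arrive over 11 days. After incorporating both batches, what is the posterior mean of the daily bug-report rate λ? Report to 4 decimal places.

With a Gamma(shape α, rate β) prior, the Poisson likelihood is conjugate: the posterior is Gamma(α + ΣXᵢ, β + n).
After batch 1: Gamma(α+S, β+n) = Gamma(8.61+71, 5.17+12) = Gamma(79.61, 17.17).
After batch 2: Gamma(α+S, β+n) = Gamma(79.61+84, 17.17+11) = Gamma(163.61, 28.17).
Posterior mean = α/β = 163.61/28.17 = 5.8080.

5.8080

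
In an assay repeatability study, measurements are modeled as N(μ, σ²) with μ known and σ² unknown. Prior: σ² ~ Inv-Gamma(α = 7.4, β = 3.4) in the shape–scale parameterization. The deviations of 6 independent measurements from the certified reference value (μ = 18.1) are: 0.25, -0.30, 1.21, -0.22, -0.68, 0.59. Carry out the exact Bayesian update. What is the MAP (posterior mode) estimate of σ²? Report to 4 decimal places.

0.4068

With known mean μ and an Inverse-Gamma(α, β) prior on σ², the Normal likelihood is conjugate: posterior is Inv-Gamma(α + n/2, β + Σ(xᵢ−μ)²/2).
Σ(xᵢ−μ)² = (0.25)² + (-0.30)² + (1.21)² + (-0.22)² + (-0.68)² + (0.59)² = 2.4755.
Posterior: Inv-Gamma(7.4 + 6/2, 3.4 + 2.4755/2) = Inv-Gamma(10.40, 4.63775).
Mode = β/(α+1) = 4.63775/11.40 = 0.4068.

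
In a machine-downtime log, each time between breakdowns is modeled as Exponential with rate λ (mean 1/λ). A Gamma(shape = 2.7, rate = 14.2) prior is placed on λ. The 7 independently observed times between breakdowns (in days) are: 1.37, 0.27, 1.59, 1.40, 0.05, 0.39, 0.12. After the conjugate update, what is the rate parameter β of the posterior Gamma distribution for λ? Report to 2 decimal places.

With a Gamma(shape α, rate β) prior on the exponential rate λ, the posterior after n observations with total T = Σxᵢ is Gamma(α+n, β+T).
Sum of observations T = 5.19 days; n = 7.
Posterior: Gamma(2.7+7, 14.2+5.19) = Gamma(9.7, 19.39).
Posterior β = 19.39.

19.39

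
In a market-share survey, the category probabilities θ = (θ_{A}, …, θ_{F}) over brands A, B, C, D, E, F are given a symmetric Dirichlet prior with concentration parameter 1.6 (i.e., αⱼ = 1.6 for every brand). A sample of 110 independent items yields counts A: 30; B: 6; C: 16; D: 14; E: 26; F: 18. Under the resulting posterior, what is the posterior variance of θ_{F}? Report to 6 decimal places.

0.001136

The Dirichlet prior is conjugate to the Multinomial likelihood: each posterior αⱼ = prior αⱼ + observed count nⱼ.
Posterior concentration: (31.6, 7.6, 17.6, 15.6, 27.6, 19.6), total = 119.6.
Var[θ_j] = α_j(Σα−α_j)/((Σα)²(Σα+1)) = 19.6·100.0/(119.6²·120.6) = 0.001136.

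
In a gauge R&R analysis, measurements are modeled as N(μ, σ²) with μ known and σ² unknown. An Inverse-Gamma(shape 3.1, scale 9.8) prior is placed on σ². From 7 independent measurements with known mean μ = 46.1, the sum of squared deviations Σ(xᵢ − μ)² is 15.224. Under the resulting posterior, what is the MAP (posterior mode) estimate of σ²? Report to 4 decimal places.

2.2911

With known mean μ and an Inverse-Gamma(α, β) prior on σ², the Normal likelihood is conjugate: posterior is Inv-Gamma(α + n/2, β + Σ(xᵢ−μ)²/2).
Posterior: Inv-Gamma(3.1 + 7/2, 9.8 + 15.224/2) = Inv-Gamma(6.60, 17.4120).
Mode = β/(α+1) = 17.4120/7.60 = 2.2911.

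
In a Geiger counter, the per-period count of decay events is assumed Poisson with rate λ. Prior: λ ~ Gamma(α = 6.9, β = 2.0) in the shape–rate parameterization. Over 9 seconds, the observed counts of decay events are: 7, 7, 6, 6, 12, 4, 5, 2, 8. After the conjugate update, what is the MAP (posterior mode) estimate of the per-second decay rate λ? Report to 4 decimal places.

5.7182

With a Gamma(shape α, rate β) prior, the Poisson likelihood is conjugate: the posterior is Gamma(α + ΣXᵢ, β + n).
Sum of counts S = 57 over n = 9 seconds.
Posterior: Gamma(α+S, β+n) = Gamma(6.9+57, 2.0+9) = Gamma(63.9, 11.0).
Mode of Gamma(α,β) for α≥1 is (α−1)/β = 62.9/11.0 = 5.7182.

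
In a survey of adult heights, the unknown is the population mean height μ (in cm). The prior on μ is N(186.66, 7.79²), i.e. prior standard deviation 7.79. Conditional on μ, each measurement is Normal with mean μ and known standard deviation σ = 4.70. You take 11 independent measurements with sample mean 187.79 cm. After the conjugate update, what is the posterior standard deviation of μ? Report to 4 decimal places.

For Normal data with known variance σ², a Normal(μ₀, σ₀²) prior on μ is conjugate. Posterior precision = 1/σ₀² + n/σ²; posterior mean is the precision-weighted average of μ₀ and x̄.
σ₀² = 7.79² = 60.6841, σ² = 4.70² = 22.09; σ² + n·σ₀² = 22.09 + 11·60.6841 = 689.6151.
Posterior precision = 1/σ₀² + n/σ² = 1/60.6841 + 11/22.09 = (σ² + n·σ₀²)/(σ₀²σ²) = 689.6151/(60.6841·22.09); posterior variance σₙ² = σ₀²σ²/(σ² + n·σ₀²) = 60.6841·22.09/689.6151 = 1.943855.
Posterior SD = √σₙ² = √(60.6841·22.09/689.6151) = 1.3942.

1.3942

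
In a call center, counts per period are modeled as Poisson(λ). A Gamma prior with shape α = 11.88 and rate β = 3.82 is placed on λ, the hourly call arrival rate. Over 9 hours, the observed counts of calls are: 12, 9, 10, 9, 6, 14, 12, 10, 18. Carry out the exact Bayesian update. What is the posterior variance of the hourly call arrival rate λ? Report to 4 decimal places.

With a Gamma(shape α, rate β) prior, the Poisson likelihood is conjugate: the posterior is Gamma(α + ΣXᵢ, β + n).
Sum of counts S = 100 over n = 9 hours.
Posterior: Gamma(α+S, β+n) = Gamma(11.88+100, 3.82+9) = Gamma(111.88, 12.82).
Var = α/β² = 111.88/12.82² = 0.6807.

0.6807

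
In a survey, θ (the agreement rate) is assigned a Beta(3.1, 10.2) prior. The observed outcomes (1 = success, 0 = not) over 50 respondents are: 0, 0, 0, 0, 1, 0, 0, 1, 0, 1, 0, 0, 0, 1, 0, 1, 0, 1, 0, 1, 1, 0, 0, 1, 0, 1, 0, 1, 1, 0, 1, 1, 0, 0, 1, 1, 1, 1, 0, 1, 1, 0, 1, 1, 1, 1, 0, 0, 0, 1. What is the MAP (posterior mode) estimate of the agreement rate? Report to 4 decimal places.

0.4421

The Beta prior is conjugate to a Binomial/Bernoulli likelihood; the update adds successes to α and failures to β.
Posterior: Beta(α+k, β+n−k) = Beta(3.1+25, 10.2+25) = Beta(28.1, 35.2).
Mode of Beta(a,b) for a,b>1 is (a−1)/(a+b−2) = 27.1/61.3 = 0.4421.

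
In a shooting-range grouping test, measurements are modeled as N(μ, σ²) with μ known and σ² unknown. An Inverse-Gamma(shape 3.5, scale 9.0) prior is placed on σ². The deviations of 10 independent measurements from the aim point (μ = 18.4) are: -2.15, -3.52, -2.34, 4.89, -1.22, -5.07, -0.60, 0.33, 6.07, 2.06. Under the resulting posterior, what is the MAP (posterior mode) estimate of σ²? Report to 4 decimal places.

7.0080

With known mean μ and an Inverse-Gamma(α, β) prior on σ², the Normal likelihood is conjugate: posterior is Inv-Gamma(α + n/2, β + Σ(xᵢ−μ)²/2).
Σ(xᵢ−μ)² = (-2.15)² + (-3.52)² + (-2.34)² + (4.89)² + (-1.22)² + (-5.07)² + (-0.60)² + (0.33)² + (6.07)² + (2.06)² = 115.1513.
Posterior: Inv-Gamma(3.5 + 10/2, 9.0 + 115.1513/2) = Inv-Gamma(8.50, 66.57565).
Mode = β/(α+1) = 66.57565/9.50 = 7.0080.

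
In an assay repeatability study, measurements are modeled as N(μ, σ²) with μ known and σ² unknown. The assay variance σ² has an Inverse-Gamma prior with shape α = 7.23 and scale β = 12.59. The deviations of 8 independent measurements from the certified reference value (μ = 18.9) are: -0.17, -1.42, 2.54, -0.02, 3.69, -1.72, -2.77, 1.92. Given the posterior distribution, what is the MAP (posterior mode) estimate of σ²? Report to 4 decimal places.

2.5189

With known mean μ and an Inverse-Gamma(α, β) prior on σ², the Normal likelihood is conjugate: posterior is Inv-Gamma(α + n/2, β + Σ(xᵢ−μ)²/2).
Σ(xᵢ−μ)² = (-0.17)² + (-1.42)² + (2.54)² + (-0.02)² + (3.69)² + (-1.72)² + (-2.77)² + (1.92)² = 36.4311.
Posterior: Inv-Gamma(7.23 + 8/2, 12.59 + 36.4311/2) = Inv-Gamma(11.23, 30.80555).
Mode = β/(α+1) = 30.80555/12.23 = 2.5189.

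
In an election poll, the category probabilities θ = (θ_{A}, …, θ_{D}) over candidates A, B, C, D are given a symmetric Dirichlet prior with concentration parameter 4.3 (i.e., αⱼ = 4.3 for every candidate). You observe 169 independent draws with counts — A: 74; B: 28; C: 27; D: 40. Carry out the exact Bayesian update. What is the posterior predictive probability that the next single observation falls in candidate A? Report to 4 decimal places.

0.4205

The Dirichlet prior is conjugate to the Multinomial likelihood: each posterior αⱼ = prior αⱼ + observed count nⱼ.
Posterior concentration: (78.3, 32.3, 31.3, 44.3), total = 186.2.
P(next = A | data) = α_{A}/Σα = 0.4205.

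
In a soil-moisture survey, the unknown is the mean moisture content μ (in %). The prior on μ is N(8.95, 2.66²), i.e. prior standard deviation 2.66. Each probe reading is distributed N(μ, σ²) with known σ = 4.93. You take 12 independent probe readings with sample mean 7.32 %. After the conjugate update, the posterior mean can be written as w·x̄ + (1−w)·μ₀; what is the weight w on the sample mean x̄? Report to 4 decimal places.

For Normal data with known variance σ², a Normal(μ₀, σ₀²) prior on μ is conjugate. Posterior precision = 1/σ₀² + n/σ²; posterior mean is the precision-weighted average of μ₀ and x̄.
σ₀² = 2.66² = 7.0756, σ² = 4.93² = 24.3049. Prior precision 1/σ₀² = 1/7.0756; data precision n/σ² = 12/24.3049.
w = (n/σ²)/(1/σ₀² + n/σ²) = n·σ₀²/(σ² + n·σ₀²) = 12·7.0756/(24.3049 + 12·7.0756) = 84.9072/109.2121 = 0.7775.

0.7775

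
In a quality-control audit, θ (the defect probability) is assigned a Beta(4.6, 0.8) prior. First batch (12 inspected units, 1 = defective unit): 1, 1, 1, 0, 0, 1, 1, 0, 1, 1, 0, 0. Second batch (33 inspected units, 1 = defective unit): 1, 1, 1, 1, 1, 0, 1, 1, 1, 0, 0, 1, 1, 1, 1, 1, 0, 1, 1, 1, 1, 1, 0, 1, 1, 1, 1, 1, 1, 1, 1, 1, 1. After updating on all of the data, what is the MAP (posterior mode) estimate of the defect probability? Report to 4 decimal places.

The Beta prior is conjugate to a Binomial/Bernoulli likelihood; the update adds successes to α and failures to β.
After batch 1: Beta(4.6+7, 0.8+5) = Beta(11.6, 5.8).
After batch 2: Beta(11.6+28, 5.8+5) = Beta(39.6, 10.8).
Mode of Beta(a,b) for a,b>1 is (a−1)/(a+b−2) = 38.6/48.4 = 0.7975.

0.7975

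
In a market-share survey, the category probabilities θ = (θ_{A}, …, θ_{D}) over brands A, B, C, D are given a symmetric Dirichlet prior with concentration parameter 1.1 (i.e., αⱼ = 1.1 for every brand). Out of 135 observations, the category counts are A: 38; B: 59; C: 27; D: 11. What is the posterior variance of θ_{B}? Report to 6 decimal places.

The Dirichlet prior is conjugate to the Multinomial likelihood: each posterior αⱼ = prior αⱼ + observed count nⱼ.
Posterior concentration: (39.1, 60.1, 28.1, 12.1), total = 139.4.
Var[θ_j] = α_j(Σα−α_j)/((Σα)²(Σα+1)) = 60.1·79.3/(139.4²·140.4) = 0.001747.

0.001747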